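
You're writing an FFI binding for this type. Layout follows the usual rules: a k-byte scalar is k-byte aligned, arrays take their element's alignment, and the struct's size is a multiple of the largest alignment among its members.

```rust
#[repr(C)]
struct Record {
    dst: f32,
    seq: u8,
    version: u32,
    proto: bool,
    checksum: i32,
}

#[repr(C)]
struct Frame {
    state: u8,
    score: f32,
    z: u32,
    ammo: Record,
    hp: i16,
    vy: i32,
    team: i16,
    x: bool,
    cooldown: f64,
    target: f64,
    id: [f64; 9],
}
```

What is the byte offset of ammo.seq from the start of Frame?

16

Record: dst at 0 (size 4, align 4) → ends 4; seq at 4 (size 1, align 1) → ends 5; pad 3 to align 4 for version; version at 8 (size 4, align 4) → ends 12; proto at 12 (size 1, align 1) → ends 13; pad 3 to align 4 for checksum; checksum at 16 (size 4, align 4) → ends 20; total 20 bytes, alignment 4
state at 0 (size 1, align 1) → ends 1
pad 3 to align 4 for score
score at 4 (size 4, align 4) → ends 8
z at 8 (size 4, align 4) → ends 12
ammo at 12 (size 20, align 4) → ends 32
within Record: seq at 4
12 + 4 = 16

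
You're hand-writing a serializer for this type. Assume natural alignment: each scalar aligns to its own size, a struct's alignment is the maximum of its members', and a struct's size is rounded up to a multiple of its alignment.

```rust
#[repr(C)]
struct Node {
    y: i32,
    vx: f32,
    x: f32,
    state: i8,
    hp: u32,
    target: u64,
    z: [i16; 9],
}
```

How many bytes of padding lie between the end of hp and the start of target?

y at 0 (size 4, align 4) → ends 4
vx at 4 (size 4, align 4) → ends 8
x at 8 (size 4, align 4) → ends 12
state at 12 (size 1, align 1) → ends 13
pad 3 to align 4 for hp
hp at 16 (size 4, align 4) → ends 20
pad 4 to align 8 for target
target at 24 (size 8, align 8) → ends 32

4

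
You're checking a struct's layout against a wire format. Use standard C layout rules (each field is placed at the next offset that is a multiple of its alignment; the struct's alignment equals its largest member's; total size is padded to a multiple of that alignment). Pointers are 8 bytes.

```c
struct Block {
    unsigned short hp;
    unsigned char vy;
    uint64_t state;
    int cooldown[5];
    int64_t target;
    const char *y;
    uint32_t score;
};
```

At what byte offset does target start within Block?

0..2  hp  (2B, 2-aligned)
2..3  vy  (1B, 1-aligned)
3..8  -- padding (5B)
8..16  state  (8B, 8-aligned)
16..36  cooldown  (20B, 4-aligned)
36..40  -- padding (4B)
40..48  target  (8B, 8-aligned)

40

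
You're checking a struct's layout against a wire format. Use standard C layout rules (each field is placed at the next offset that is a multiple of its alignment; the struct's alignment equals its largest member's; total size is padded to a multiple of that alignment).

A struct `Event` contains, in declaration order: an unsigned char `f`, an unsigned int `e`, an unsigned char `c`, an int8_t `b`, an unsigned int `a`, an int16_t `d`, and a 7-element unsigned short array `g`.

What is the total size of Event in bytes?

f at 0 (size 1, align 1) → ends 1
pad 3 to align 4 for e
e at 4 (size 4, align 4) → ends 8
c at 8 (size 1, align 1) → ends 9
b at 9 (size 1, align 1) → ends 10
pad 2 to align 4 for a
a at 12 (size 4, align 4) → ends 16
d at 16 (size 2, align 2) → ends 18
g at 18 (size 14, align 2) → ends 32
total 32 bytes, alignment 4

32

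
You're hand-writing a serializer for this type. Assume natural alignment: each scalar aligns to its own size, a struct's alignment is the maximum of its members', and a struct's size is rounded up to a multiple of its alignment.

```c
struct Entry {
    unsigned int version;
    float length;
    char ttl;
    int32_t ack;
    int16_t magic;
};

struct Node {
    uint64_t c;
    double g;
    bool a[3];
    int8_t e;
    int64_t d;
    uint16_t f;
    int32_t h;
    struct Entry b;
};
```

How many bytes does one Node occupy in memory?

64

Entry: 0..4  version  (4B, 4-aligned); 4..8  length  (4B, 4-aligned); 8..9  ttl  (1B, 1-aligned); 9..12  -- padding (3B); 12..16  ack  (4B, 4-aligned); 16..18  magic  (2B, 2-aligned); 18..20  -- tail padding (2B); sizeof = 20, alignof = 4
0..8  c  (8B, 8-aligned)
8..16  g  (8B, 8-aligned)
16..19  a  (3B, 1-aligned)
19..20  e  (1B, 1-aligned)
20..24  -- padding (4B)
24..32  d  (8B, 8-aligned)
32..34  f  (2B, 2-aligned)
34..36  -- padding (2B)
36..40  h  (4B, 4-aligned)
40..60  b  (20B, 4-aligned)
60..64  -- tail padding (4B)
sizeof = 64, alignof = 8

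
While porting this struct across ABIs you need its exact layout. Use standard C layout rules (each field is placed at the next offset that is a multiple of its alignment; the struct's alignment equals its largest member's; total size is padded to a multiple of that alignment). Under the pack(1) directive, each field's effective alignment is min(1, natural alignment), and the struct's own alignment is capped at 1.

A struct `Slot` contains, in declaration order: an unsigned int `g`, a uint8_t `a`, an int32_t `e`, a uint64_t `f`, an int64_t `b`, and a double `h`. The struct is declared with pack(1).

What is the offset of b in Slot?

0..4  g  (4B, 1-aligned)
4..5  a  (1B, 1-aligned)
5..9  e  (4B, 1-aligned)
9..17  f  (8B, 1-aligned)
17..25  b  (8B, 1-aligned)

17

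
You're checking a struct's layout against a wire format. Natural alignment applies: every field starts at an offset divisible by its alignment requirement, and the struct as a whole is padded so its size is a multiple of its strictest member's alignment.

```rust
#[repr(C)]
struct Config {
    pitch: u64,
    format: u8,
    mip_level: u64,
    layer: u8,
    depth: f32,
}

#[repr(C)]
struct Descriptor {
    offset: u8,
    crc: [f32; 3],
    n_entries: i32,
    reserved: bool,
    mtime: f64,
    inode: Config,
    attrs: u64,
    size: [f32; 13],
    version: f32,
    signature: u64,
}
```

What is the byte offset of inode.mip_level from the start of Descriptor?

48

Config: 0..8  pitch  (8B, 8-aligned); 8..9  format  (1B, 1-aligned); 9..16  -- padding (7B); 16..24  mip_level  (8B, 8-aligned); 24..25  layer  (1B, 1-aligned); 25..28  -- padding (3B); 28..32  depth  (4B, 4-aligned); sizeof = 32, alignof = 8
0..1  offset  (1B, 1-aligned)
1..4  -- padding (3B)
4..16  crc  (12B, 4-aligned)
16..20  n_entries  (4B, 4-aligned)
20..21  reserved  (1B, 1-aligned)
21..24  -- padding (3B)
24..32  mtime  (8B, 8-aligned)
32..64  inode  (32B, 8-aligned)
within Config: mip_level at 16
32 + 16 = 48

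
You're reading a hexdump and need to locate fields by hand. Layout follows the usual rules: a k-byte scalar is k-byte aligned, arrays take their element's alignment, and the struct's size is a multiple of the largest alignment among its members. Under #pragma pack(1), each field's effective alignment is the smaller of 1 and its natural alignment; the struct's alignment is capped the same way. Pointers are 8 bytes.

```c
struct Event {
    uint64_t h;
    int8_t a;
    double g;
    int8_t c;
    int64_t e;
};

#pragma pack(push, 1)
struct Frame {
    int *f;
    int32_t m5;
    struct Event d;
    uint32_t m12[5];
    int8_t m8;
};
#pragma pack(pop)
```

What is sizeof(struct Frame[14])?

Event: @0: h [8B, align 8] → 8; @8: a [1B, align 1] → 9; +7 pad (align 8); @16: g [8B, align 8] → 24; @24: c [1B, align 1] → 25; +7 pad (align 8); @32: e [8B, align 8] → 40; size 40, align 8
@0: f [8B, align 1] → 8
@8: m5 [4B, align 1] → 12
@12: d [40B, align 1] → 52
@52: m12 [20B, align 1] → 72
@72: m8 [1B, align 1] → 73
size 73, align 1
array of 14: 14 × 73 = 1022

1022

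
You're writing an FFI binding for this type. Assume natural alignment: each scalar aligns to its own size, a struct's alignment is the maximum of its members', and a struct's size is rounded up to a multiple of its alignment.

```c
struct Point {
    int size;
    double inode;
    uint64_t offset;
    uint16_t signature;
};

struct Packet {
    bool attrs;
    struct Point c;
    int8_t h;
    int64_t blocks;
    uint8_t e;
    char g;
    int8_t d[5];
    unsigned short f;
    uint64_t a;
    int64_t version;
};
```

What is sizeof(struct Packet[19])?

1672

Point: 0..4  size  (4B, 4-aligned); 4..8  -- padding (4B); 8..16  inode  (8B, 8-aligned); 16..24  offset  (8B, 8-aligned); 24..26  signature  (2B, 2-aligned); 26..32  -- tail padding (6B); sizeof = 32, alignof = 8
0..1  attrs  (1B, 1-aligned)
1..8  -- padding (7B)
8..40  c  (32B, 8-aligned)
40..41  h  (1B, 1-aligned)
41..48  -- padding (7B)
48..56  blocks  (8B, 8-aligned)
56..57  e  (1B, 1-aligned)
57..58  g  (1B, 1-aligned)
58..63  d  (5B, 1-aligned)
63..64  -- padding (1B)
64..66  f  (2B, 2-aligned)
66..72  -- padding (6B)
72..80  a  (8B, 8-aligned)
80..88  version  (8B, 8-aligned)
sizeof = 88, alignof = 8
array of 19: 19 × 88 = 1672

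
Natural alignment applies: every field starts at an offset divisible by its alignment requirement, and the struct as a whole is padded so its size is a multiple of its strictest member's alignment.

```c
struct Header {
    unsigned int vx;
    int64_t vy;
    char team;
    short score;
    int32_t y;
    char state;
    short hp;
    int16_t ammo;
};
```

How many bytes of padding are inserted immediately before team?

0

0..4  vx  (4B, 4-aligned)
4..8  -- padding (4B)
8..16  vy  (8B, 8-aligned)
16..17  team  (1B, 1-aligned)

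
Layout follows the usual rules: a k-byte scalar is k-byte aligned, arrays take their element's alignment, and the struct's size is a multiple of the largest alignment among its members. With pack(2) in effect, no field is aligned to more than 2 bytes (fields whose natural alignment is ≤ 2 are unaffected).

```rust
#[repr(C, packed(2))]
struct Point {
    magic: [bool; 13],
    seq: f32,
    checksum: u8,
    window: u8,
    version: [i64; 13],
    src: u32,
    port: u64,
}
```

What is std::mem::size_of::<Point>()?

136 bytes

@0: magic [13B, align 1] → 13
+1 pad (align 2)
@14: seq [4B, align 2] → 18
@18: checksum [1B, align 1] → 19
@19: window [1B, align 1] → 20
@20: version [104B, align 2] → 124
@124: src [4B, align 2] → 128
@128: port [8B, align 2] → 136
size 136, align 2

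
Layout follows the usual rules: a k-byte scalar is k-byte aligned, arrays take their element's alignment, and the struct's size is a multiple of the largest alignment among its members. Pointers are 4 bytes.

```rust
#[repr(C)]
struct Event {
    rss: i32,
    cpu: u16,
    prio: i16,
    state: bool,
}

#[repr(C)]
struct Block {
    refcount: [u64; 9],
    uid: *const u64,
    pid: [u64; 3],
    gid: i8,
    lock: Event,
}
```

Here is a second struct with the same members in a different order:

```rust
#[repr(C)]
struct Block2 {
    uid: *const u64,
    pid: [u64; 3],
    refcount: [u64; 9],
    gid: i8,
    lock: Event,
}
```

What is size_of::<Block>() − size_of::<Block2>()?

Event: rss at 0 (size 4, align 4) → ends 4; cpu at 4 (size 2, align 2) → ends 6; prio at 6 (size 2, align 2) → ends 8; state at 8 (size 1, align 1) → ends 9; tail pad 3 to reach multiple of 4; total 12 bytes, alignment 4
refcount at 0 (size 72, align 8) → ends 72
uid at 72 (size 4, align 4) → ends 76
pad 4 to align 8 for pid
pid at 80 (size 24, align 8) → ends 104
gid at 104 (size 1, align 1) → ends 105
pad 3 to align 4 for lock
lock at 108 (size 12, align 4) → ends 120
total 120 bytes, alignment 8
— Block2 —
uid at 0 (size 4, align 4) → ends 4
pad 4 to align 8 for pid
pid at 8 (size 24, align 8) → ends 32
refcount at 32 (size 72, align 8) → ends 104
gid at 104 (size 1, align 1) → ends 105
pad 3 to align 4 for lock
lock at 108 (size 12, align 4) → ends 120
total 120 bytes, alignment 8
120 − 120 = 0

0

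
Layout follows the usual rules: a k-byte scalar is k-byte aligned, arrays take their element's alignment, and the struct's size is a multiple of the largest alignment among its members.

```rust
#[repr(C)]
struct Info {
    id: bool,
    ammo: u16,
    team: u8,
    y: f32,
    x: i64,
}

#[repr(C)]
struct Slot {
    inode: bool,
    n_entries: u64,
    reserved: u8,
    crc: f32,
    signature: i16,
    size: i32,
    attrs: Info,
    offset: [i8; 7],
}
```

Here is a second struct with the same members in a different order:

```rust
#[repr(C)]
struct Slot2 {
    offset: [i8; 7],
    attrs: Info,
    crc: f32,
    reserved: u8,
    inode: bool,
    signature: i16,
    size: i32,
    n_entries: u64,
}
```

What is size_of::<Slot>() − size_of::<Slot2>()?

8

Info: @0: id [1B, align 1] → 1; +1 pad (align 2); @2: ammo [2B, align 2] → 4; @4: team [1B, align 1] → 5; +3 pad (align 4); @8: y [4B, align 4] → 12; +4 pad (align 8); @16: x [8B, align 8] → 24; size 24, align 8
@0: inode [1B, align 1] → 1
+7 pad (align 8)
@8: n_entries [8B, align 8] → 16
@16: reserved [1B, align 1] → 17
+3 pad (align 4)
@20: crc [4B, align 4] → 24
@24: signature [2B, align 2] → 26
+2 pad (align 4)
@28: size [4B, align 4] → 32
@32: attrs [24B, align 8] → 56
@56: offset [7B, align 1] → 63
+1 tail pad (align 8)
size 64, align 8
— Slot2 —
@0: offset [7B, align 1] → 7
+1 pad (align 8)
@8: attrs [24B, align 8] → 32
@32: crc [4B, align 4] → 36
@36: reserved [1B, align 1] → 37
@37: inode [1B, align 1] → 38
@38: signature [2B, align 2] → 40
@40: size [4B, align 4] → 44
+4 pad (align 8)
@48: n_entries [8B, align 8] → 56
size 56, align 8
64 − 56 = 8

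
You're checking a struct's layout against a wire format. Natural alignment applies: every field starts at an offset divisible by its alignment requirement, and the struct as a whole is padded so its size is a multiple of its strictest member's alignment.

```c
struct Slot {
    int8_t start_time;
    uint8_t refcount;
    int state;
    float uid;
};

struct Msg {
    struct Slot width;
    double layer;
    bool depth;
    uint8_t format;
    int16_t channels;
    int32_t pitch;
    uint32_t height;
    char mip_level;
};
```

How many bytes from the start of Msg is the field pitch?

28

Slot: start_time at 0 (size 1, align 1) → ends 1; refcount at 1 (size 1, align 1) → ends 2; pad 2 to align 4 for state; state at 4 (size 4, align 4) → ends 8; uid at 8 (size 4, align 4) → ends 12; total 12 bytes, alignment 4
width at 0 (size 12, align 4) → ends 12
pad 4 to align 8 for layer
layer at 16 (size 8, align 8) → ends 24
depth at 24 (size 1, align 1) → ends 25
format at 25 (size 1, align 1) → ends 26
channels at 26 (size 2, align 2) → ends 28
pitch at 28 (size 4, align 4) → ends 32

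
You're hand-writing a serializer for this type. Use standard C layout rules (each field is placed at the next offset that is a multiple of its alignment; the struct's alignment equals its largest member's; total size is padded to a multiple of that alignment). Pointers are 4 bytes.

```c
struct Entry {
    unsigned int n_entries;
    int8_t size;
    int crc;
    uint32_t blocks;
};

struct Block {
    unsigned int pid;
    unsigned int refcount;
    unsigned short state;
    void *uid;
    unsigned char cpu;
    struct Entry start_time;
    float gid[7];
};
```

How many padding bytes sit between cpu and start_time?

Entry: n_entries at 0 (size 4, align 4) → ends 4; size at 4 (size 1, align 1) → ends 5; pad 3 to align 4 for crc; crc at 8 (size 4, align 4) → ends 12; blocks at 12 (size 4, align 4) → ends 16; total 16 bytes, alignment 4
pid at 0 (size 4, align 4) → ends 4
refcount at 4 (size 4, align 4) → ends 8
state at 8 (size 2, align 2) → ends 10
pad 2 to align 4 for uid
uid at 12 (size 4, align 4) → ends 16
cpu at 16 (size 1, align 1) → ends 17
pad 3 to align 4 for start_time
start_time at 20 (size 16, align 4) → ends 36

3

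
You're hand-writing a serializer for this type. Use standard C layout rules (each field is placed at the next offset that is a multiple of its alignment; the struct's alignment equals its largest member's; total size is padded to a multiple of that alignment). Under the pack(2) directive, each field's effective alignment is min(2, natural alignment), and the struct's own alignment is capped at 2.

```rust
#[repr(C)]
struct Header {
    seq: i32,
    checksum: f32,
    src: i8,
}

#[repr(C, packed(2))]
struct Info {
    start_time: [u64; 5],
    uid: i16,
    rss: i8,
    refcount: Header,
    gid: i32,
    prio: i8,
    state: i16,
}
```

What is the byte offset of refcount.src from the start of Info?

52

Header: seq at 0 (size 4, align 4) → ends 4; checksum at 4 (size 4, align 4) → ends 8; src at 8 (size 1, align 1) → ends 9; tail pad 3 to reach multiple of 4; total 12 bytes, alignment 4
start_time at 0 (size 40, align 2) → ends 40
uid at 40 (size 2, align 2) → ends 42
rss at 42 (size 1, align 1) → ends 43
pad 1 to align 2 for refcount
refcount at 44 (size 12, align 2) → ends 56
within Header: src at 8
44 + 8 = 52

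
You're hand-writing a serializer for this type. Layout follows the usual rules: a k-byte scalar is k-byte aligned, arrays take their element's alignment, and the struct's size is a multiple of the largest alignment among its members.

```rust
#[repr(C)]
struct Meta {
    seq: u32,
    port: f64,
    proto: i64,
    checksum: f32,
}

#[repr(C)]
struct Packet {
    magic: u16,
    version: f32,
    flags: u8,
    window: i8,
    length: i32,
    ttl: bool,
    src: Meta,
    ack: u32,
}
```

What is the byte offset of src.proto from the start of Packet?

Meta: 0..4  seq  (4B, 4-aligned); 4..8  -- padding (4B); 8..16  port  (8B, 8-aligned); 16..24  proto  (8B, 8-aligned); 24..28  checksum  (4B, 4-aligned); 28..32  -- tail padding (4B); sizeof = 32, alignof = 8
0..2  magic  (2B, 2-aligned)
2..4  -- padding (2B)
4..8  version  (4B, 4-aligned)
8..9  flags  (1B, 1-aligned)
9..10  window  (1B, 1-aligned)
10..12  -- padding (2B)
12..16  length  (4B, 4-aligned)
16..17  ttl  (1B, 1-aligned)
17..24  -- padding (7B)
24..56  src  (32B, 8-aligned)
within Meta: proto at 16
24 + 16 = 40

40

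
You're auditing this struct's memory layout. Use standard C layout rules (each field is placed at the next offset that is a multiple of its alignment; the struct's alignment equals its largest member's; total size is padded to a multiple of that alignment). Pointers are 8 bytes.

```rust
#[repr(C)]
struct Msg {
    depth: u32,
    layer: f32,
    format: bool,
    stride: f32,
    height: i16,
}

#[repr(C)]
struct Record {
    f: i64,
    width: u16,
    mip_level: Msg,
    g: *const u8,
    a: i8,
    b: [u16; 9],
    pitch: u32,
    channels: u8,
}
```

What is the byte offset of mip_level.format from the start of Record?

20

Msg: 0..4  depth  (4B, 4-aligned); 4..8  layer  (4B, 4-aligned); 8..9  format  (1B, 1-aligned); 9..12  -- padding (3B); 12..16  stride  (4B, 4-aligned); 16..18  height  (2B, 2-aligned); 18..20  -- tail padding (2B); sizeof = 20, alignof = 4
0..8  f  (8B, 8-aligned)
8..10  width  (2B, 2-aligned)
10..12  -- padding (2B)
12..32  mip_level  (20B, 4-aligned)
within Msg: format at 8
12 + 8 = 20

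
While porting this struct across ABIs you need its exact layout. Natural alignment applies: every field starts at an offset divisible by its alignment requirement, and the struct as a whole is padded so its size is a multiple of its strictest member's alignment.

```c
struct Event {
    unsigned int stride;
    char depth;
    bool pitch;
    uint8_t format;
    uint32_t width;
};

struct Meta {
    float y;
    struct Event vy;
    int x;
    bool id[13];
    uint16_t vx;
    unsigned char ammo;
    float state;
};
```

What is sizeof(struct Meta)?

44 bytes

Event: 0..4  stride  (4B, 4-aligned); 4..5  depth  (1B, 1-aligned); 5..6  pitch  (1B, 1-aligned); 6..7  format  (1B, 1-aligned); 7..8  -- padding (1B); 8..12  width  (4B, 4-aligned); sizeof = 12, alignof = 4
0..4  y  (4B, 4-aligned)
4..16  vy  (12B, 4-aligned)
16..20  x  (4B, 4-aligned)
20..33  id  (13B, 1-aligned)
33..34  -- padding (1B)
34..36  vx  (2B, 2-aligned)
36..37  ammo  (1B, 1-aligned)
37..40  -- padding (3B)
40..44  state  (4B, 4-aligned)
sizeof = 44, alignof = 4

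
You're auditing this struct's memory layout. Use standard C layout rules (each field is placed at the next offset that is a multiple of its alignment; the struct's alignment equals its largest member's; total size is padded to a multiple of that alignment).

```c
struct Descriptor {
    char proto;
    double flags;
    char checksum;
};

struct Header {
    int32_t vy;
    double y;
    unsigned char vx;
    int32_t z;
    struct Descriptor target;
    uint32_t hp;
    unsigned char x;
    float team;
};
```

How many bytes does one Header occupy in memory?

64 bytes

Descriptor: @0: proto [1B, align 1] → 1; +7 pad (align 8); @8: flags [8B, align 8] → 16; @16: checksum [1B, align 1] → 17; +7 tail pad (align 8); size 24, align 8
@0: vy [4B, align 4] → 4
+4 pad (align 8)
@8: y [8B, align 8] → 16
@16: vx [1B, align 1] → 17
+3 pad (align 4)
@20: z [4B, align 4] → 24
@24: target [24B, align 8] → 48
@48: hp [4B, align 4] → 52
@52: x [1B, align 1] → 53
+3 pad (align 4)
@56: team [4B, align 4] → 60
+4 tail pad (align 8)
size 64, align 8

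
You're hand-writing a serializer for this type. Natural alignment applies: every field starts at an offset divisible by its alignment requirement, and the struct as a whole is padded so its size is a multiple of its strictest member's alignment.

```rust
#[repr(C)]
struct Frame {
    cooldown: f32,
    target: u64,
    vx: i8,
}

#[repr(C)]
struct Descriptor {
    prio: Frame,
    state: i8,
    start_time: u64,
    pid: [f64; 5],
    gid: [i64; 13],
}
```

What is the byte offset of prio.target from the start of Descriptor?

8

Frame: @0: cooldown [4B, align 4] → 4; +4 pad (align 8); @8: target [8B, align 8] → 16; @16: vx [1B, align 1] → 17; +7 tail pad (align 8); size 24, align 8
@0: prio [24B, align 8] → 24
within Frame: target at 8
0 + 8 = 8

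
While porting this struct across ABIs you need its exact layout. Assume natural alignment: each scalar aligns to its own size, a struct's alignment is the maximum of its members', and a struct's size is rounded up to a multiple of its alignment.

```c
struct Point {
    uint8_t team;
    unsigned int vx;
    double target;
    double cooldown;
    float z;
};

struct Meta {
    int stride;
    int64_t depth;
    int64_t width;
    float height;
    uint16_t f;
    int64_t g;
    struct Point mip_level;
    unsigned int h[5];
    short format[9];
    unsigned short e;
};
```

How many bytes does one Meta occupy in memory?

112 bytes

Point: 0..1  team  (1B, 1-aligned); 1..4  -- padding (3B); 4..8  vx  (4B, 4-aligned); 8..16  target  (8B, 8-aligned); 16..24  cooldown  (8B, 8-aligned); 24..28  z  (4B, 4-aligned); 28..32  -- tail padding (4B); sizeof = 32, alignof = 8
0..4  stride  (4B, 4-aligned)
4..8  -- padding (4B)
8..16  depth  (8B, 8-aligned)
16..24  width  (8B, 8-aligned)
24..28  height  (4B, 4-aligned)
28..30  f  (2B, 2-aligned)
30..32  -- padding (2B)
32..40  g  (8B, 8-aligned)
40..72  mip_level  (32B, 8-aligned)
72..92  h  (20B, 4-aligned)
92..110  format  (18B, 2-aligned)
110..112  e  (2B, 2-aligned)
sizeof = 112, alignof = 8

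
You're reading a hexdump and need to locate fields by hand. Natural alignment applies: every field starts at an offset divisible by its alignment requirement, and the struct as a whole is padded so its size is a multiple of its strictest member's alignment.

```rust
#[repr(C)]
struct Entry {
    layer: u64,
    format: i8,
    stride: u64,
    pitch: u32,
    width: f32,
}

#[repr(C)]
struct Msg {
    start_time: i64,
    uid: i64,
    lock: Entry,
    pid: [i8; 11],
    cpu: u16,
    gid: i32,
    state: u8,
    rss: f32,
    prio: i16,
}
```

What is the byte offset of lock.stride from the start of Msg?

32

Entry: layer at 0 (size 8, align 8) → ends 8; format at 8 (size 1, align 1) → ends 9; pad 7 to align 8 for stride; stride at 16 (size 8, align 8) → ends 24; pitch at 24 (size 4, align 4) → ends 28; width at 28 (size 4, align 4) → ends 32; total 32 bytes, alignment 8
start_time at 0 (size 8, align 8) → ends 8
uid at 8 (size 8, align 8) → ends 16
lock at 16 (size 32, align 8) → ends 48
within Entry: stride at 16
16 + 16 = 32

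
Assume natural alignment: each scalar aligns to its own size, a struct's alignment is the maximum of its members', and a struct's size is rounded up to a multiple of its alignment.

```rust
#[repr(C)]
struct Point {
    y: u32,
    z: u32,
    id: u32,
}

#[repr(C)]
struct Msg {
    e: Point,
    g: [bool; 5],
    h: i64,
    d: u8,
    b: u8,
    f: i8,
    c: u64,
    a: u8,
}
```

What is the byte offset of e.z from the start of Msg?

Point: @0: y [4B, align 4] → 4; @4: z [4B, align 4] → 8; @8: id [4B, align 4] → 12; size 12, align 4
@0: e [12B, align 4] → 12
within Point: z at 4
0 + 4 = 4

4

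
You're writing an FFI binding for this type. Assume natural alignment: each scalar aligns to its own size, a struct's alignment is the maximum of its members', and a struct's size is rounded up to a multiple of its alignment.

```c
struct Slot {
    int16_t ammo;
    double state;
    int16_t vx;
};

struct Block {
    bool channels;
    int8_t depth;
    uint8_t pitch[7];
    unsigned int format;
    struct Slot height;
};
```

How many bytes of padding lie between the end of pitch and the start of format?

3

Slot: 0..2  ammo  (2B, 2-aligned); 2..8  -- padding (6B); 8..16  state  (8B, 8-aligned); 16..18  vx  (2B, 2-aligned); 18..24  -- tail padding (6B); sizeof = 24, alignof = 8
0..1  channels  (1B, 1-aligned)
1..2  depth  (1B, 1-aligned)
2..9  pitch  (7B, 1-aligned)
9..12  -- padding (3B)
12..16  format  (4B, 4-aligned)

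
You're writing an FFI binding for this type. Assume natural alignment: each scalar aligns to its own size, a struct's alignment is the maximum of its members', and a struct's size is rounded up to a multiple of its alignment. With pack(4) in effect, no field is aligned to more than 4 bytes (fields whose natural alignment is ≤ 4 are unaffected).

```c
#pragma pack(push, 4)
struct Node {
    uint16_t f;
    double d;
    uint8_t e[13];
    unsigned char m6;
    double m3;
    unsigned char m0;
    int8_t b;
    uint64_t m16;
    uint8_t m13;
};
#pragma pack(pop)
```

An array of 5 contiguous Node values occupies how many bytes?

260

f at 0 (size 2, align 2) → ends 2
pad 2 to align 4 for d
d at 4 (size 8, align 4) → ends 12
e at 12 (size 13, align 1) → ends 25
m6 at 25 (size 1, align 1) → ends 26
pad 2 to align 4 for m3
m3 at 28 (size 8, align 4) → ends 36
m0 at 36 (size 1, align 1) → ends 37
b at 37 (size 1, align 1) → ends 38
pad 2 to align 4 for m16
m16 at 40 (size 8, align 4) → ends 48
m13 at 48 (size 1, align 1) → ends 49
tail pad 3 to reach multiple of 4
total 52 bytes, alignment 4
array of 5: 5 × 52 = 260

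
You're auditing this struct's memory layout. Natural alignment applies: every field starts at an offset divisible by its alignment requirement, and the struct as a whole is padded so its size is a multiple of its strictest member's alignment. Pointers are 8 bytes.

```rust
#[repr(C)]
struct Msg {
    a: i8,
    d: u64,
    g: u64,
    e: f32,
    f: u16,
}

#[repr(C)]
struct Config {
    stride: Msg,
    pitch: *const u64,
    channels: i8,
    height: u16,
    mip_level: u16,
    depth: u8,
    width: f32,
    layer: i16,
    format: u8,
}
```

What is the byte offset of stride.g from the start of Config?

Msg: 0..1  a  (1B, 1-aligned); 1..8  -- padding (7B); 8..16  d  (8B, 8-aligned); 16..24  g  (8B, 8-aligned); 24..28  e  (4B, 4-aligned); 28..30  f  (2B, 2-aligned); 30..32  -- tail padding (2B); sizeof = 32, alignof = 8
0..32  stride  (32B, 8-aligned)
within Msg: g at 16
0 + 16 = 16

16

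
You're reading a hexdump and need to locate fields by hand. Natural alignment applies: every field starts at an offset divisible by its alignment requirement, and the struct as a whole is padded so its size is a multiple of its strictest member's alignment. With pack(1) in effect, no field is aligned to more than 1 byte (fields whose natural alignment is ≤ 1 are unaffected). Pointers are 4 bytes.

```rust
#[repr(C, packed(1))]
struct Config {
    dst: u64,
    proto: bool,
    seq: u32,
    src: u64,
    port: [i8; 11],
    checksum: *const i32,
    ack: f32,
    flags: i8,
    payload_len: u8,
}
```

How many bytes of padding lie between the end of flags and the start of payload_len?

0

0..8  dst  (8B, 1-aligned)
8..9  proto  (1B, 1-aligned)
9..13  seq  (4B, 1-aligned)
13..21  src  (8B, 1-aligned)
21..32  port  (11B, 1-aligned)
32..36  checksum  (4B, 1-aligned)
36..40  ack  (4B, 1-aligned)
40..41  flags  (1B, 1-aligned)
41..42  payload_len  (1B, 1-aligned)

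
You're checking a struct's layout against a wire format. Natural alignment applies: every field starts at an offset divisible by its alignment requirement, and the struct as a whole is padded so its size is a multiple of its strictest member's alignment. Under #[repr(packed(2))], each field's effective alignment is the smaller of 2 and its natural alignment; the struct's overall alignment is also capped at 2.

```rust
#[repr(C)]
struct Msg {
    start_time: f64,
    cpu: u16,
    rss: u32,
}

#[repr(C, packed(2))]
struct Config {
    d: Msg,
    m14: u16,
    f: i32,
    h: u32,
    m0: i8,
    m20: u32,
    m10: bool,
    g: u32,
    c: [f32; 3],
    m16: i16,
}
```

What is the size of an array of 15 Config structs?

780

Msg: @0: start_time [8B, align 8] → 8; @8: cpu [2B, align 2] → 10; +2 pad (align 4); @12: rss [4B, align 4] → 16; size 16, align 8
@0: d [16B, align 2] → 16
@16: m14 [2B, align 2] → 18
@18: f [4B, align 2] → 22
@22: h [4B, align 2] → 26
@26: m0 [1B, align 1] → 27
+1 pad (align 2)
@28: m20 [4B, align 2] → 32
@32: m10 [1B, align 1] → 33
+1 pad (align 2)
@34: g [4B, align 2] → 38
@38: c [12B, align 2] → 50
@50: m16 [2B, align 2] → 52
size 52, align 2
array of 15: 15 × 52 = 780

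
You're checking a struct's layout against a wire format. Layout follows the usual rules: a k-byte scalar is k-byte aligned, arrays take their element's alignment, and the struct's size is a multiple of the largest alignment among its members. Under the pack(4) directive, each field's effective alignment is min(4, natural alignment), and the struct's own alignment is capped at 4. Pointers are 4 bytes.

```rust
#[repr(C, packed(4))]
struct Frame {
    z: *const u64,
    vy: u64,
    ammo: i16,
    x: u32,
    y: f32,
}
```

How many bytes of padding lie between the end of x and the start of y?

0..4  z  (4B, 4-aligned)
4..12  vy  (8B, 4-aligned)
12..14  ammo  (2B, 2-aligned)
14..16  -- padding (2B)
16..20  x  (4B, 4-aligned)
20..24  y  (4B, 4-aligned)

0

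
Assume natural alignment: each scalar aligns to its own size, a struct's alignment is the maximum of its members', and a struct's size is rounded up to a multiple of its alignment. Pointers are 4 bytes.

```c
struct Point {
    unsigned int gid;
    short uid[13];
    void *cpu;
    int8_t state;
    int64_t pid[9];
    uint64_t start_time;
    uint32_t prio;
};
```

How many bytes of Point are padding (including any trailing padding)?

9

0..4  gid  (4B, 4-aligned)
4..30  uid  (26B, 2-aligned)
30..32  -- padding (2B)
32..36  cpu  (4B, 4-aligned)
36..37  state  (1B, 1-aligned)
37..40  -- padding (3B)
40..112  pid  (72B, 8-aligned)
112..120  start_time  (8B, 8-aligned)
120..124  prio  (4B, 4-aligned)
124..128  -- tail padding (4B)
sizeof = 128, alignof = 8
data bytes 119, size 128 → padding 9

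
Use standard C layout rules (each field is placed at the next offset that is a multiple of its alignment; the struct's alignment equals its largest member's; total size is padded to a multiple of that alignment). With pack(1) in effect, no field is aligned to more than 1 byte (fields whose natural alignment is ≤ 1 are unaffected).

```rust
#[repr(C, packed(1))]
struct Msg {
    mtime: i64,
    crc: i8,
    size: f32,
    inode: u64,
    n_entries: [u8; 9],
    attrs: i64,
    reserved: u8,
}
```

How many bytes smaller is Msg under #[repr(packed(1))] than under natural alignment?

natural layout:
  @0: mtime [8B, align 8] → 8
  @8: crc [1B, align 1] → 9
  +3 pad (align 4)
  @12: size [4B, align 4] → 16
  @16: inode [8B, align 8] → 24
  @24: n_entries [9B, align 1] → 33
  +7 pad (align 8)
  @40: attrs [8B, align 8] → 48
  @48: reserved [1B, align 1] → 49
  +7 tail pad (align 8)
  size 56, align 8
packed(1) layout:
  @0: mtime [8B, align 1] → 8
  @8: crc [1B, align 1] → 9
  @9: size [4B, align 1] → 13
  @13: inode [8B, align 1] → 21
  @21: n_entries [9B, align 1] → 30
  @30: attrs [8B, align 1] → 38
  @38: reserved [1B, align 1] → 39
  size 39, align 1
56 − 39 = 17

17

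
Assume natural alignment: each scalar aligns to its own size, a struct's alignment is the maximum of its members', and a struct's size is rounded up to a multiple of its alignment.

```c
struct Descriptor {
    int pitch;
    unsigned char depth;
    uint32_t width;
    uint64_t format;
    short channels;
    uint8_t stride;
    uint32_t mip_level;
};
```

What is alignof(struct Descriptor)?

8

member alignments: pitch=4, depth=1, width=4, format=8, channels=2, stride=1, mip_level=4
max = 8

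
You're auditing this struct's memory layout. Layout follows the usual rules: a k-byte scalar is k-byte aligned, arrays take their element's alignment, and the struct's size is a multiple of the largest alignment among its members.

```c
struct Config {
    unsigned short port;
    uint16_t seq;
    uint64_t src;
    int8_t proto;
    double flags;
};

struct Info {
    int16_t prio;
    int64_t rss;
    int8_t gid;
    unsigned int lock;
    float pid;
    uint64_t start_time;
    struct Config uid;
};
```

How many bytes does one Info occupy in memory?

Config: port at 0 (size 2, align 2) → ends 2; seq at 2 (size 2, align 2) → ends 4; pad 4 to align 8 for src; src at 8 (size 8, align 8) → ends 16; proto at 16 (size 1, align 1) → ends 17; pad 7 to align 8 for flags; flags at 24 (size 8, align 8) → ends 32; total 32 bytes, alignment 8
prio at 0 (size 2, align 2) → ends 2
pad 6 to align 8 for rss
rss at 8 (size 8, align 8) → ends 16
gid at 16 (size 1, align 1) → ends 17
pad 3 to align 4 for lock
lock at 20 (size 4, align 4) → ends 24
pid at 24 (size 4, align 4) → ends 28
pad 4 to align 8 for start_time
start_time at 32 (size 8, align 8) → ends 40
uid at 40 (size 32, align 8) → ends 72
total 72 bytes, alignment 8

72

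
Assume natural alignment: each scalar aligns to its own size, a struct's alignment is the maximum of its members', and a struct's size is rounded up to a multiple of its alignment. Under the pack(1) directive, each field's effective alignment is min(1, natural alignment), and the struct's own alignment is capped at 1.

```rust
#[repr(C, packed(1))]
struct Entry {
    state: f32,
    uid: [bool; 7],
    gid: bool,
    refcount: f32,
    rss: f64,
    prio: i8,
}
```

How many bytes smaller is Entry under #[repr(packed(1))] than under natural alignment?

natural layout:
  @0: state [4B, align 4] → 4
  @4: uid [7B, align 1] → 11
  @11: gid [1B, align 1] → 12
  @12: refcount [4B, align 4] → 16
  @16: rss [8B, align 8] → 24
  @24: prio [1B, align 1] → 25
  +7 tail pad (align 8)
  size 32, align 8
packed(1) layout:
  @0: state [4B, align 1] → 4
  @4: uid [7B, align 1] → 11
  @11: gid [1B, align 1] → 12
  @12: refcount [4B, align 1] → 16
  @16: rss [8B, align 1] → 24
  @24: prio [1B, align 1] → 25
  size 25, align 1
32 − 25 = 7

7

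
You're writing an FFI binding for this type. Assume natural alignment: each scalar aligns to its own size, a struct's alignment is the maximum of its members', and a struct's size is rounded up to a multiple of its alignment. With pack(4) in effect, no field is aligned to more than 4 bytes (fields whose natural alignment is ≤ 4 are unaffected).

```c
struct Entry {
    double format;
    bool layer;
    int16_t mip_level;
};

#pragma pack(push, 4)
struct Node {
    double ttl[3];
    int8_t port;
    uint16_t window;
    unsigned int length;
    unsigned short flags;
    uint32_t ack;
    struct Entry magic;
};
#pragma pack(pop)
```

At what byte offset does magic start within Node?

Entry: @0: format [8B, align 8] → 8; @8: layer [1B, align 1] → 9; +1 pad (align 2); @10: mip_level [2B, align 2] → 12; +4 tail pad (align 8); size 16, align 8
@0: ttl [24B, align 4] → 24
@24: port [1B, align 1] → 25
+1 pad (align 2)
@26: window [2B, align 2] → 28
@28: length [4B, align 4] → 32
@32: flags [2B, align 2] → 34
+2 pad (align 4)
@36: ack [4B, align 4] → 40
@40: magic [16B, align 4] → 56

40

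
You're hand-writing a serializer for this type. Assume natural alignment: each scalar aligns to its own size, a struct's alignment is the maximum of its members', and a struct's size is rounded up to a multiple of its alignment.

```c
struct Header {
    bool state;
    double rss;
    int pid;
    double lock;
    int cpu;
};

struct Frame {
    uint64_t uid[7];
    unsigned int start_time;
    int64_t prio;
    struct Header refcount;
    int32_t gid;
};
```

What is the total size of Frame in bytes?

120

Header: 0..1  state  (1B, 1-aligned); 1..8  -- padding (7B); 8..16  rss  (8B, 8-aligned); 16..20  pid  (4B, 4-aligned); 20..24  -- padding (4B); 24..32  lock  (8B, 8-aligned); 32..36  cpu  (4B, 4-aligned); 36..40  -- tail padding (4B); sizeof = 40, alignof = 8
0..56  uid  (56B, 8-aligned)
56..60  start_time  (4B, 4-aligned)
60..64  -- padding (4B)
64..72  prio  (8B, 8-aligned)
72..112  refcount  (40B, 8-aligned)
112..116  gid  (4B, 4-aligned)
116..120  -- tail padding (4B)
sizeof = 120, alignof = 8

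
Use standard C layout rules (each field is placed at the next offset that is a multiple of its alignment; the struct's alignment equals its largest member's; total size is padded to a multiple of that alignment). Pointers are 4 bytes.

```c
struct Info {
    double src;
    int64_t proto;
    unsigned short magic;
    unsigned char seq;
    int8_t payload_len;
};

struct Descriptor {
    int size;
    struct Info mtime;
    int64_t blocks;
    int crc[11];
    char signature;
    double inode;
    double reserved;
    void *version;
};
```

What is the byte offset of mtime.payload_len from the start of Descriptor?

27

Info: 0..8  src  (8B, 8-aligned); 8..16  proto  (8B, 8-aligned); 16..18  magic  (2B, 2-aligned); 18..19  seq  (1B, 1-aligned); 19..20  payload_len  (1B, 1-aligned); 20..24  -- tail padding (4B); sizeof = 24, alignof = 8
0..4  size  (4B, 4-aligned)
4..8  -- padding (4B)
8..32  mtime  (24B, 8-aligned)
within Info: payload_len at 19
8 + 19 = 27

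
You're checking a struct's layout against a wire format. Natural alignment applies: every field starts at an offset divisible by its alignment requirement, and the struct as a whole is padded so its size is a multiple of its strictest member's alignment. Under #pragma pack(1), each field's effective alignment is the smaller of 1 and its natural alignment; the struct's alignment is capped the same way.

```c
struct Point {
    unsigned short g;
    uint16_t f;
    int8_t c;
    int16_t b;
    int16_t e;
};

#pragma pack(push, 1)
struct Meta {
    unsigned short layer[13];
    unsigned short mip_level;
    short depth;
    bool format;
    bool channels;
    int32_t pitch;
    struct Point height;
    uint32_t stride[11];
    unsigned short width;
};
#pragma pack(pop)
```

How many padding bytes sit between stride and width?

0

Point: 0..2  g  (2B, 2-aligned); 2..4  f  (2B, 2-aligned); 4..5  c  (1B, 1-aligned); 5..6  -- padding (1B); 6..8  b  (2B, 2-aligned); 8..10  e  (2B, 2-aligned); sizeof = 10, alignof = 2
0..26  layer  (26B, 1-aligned)
26..28  mip_level  (2B, 1-aligned)
28..30  depth  (2B, 1-aligned)
30..31  format  (1B, 1-aligned)
31..32  channels  (1B, 1-aligned)
32..36  pitch  (4B, 1-aligned)
36..46  height  (10B, 1-aligned)
46..90  stride  (44B, 1-aligned)
90..92  width  (2B, 1-aligned)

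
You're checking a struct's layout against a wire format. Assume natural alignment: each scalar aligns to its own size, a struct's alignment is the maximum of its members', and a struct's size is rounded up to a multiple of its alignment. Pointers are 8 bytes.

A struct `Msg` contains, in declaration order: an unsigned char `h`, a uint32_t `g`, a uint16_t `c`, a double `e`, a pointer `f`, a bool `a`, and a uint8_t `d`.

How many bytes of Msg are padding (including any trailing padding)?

0..1  h  (1B, 1-aligned)
1..4  -- padding (3B)
4..8  g  (4B, 4-aligned)
8..10  c  (2B, 2-aligned)
10..16  -- padding (6B)
16..24  e  (8B, 8-aligned)
24..32  f  (8B, 8-aligned)
32..33  a  (1B, 1-aligned)
33..34  d  (1B, 1-aligned)
34..40  -- tail padding (6B)
sizeof = 40, alignof = 8
data bytes 25, size 40 → padding 15

15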